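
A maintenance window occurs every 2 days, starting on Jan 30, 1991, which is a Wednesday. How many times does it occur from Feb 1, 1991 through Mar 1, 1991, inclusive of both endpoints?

Occurrences land 2·i days after Jan 30, 1991 for i = 0, 1, 2, …
Feb 1, 1991 is 2 days after the start; 2 ÷ 2 = 1 remainder 0. First occurrence in the window: #2 on Feb 1, 1991 (1×2 = 2 days in).
Mar 1, 1991 is 30 days after the start; 30 ÷ 2 = 15 remainder 0. Last occurrence in the window: #16 on Mar 1, 1991.
Occurrences #2 through #16: 15 in total.

15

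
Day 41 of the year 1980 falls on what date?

Jan has 31 days (41 − 31 = 10 remain).
10 into Feb → Feb 10.

Feb 10, 1980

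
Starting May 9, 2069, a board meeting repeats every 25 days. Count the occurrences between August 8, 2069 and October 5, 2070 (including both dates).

17

Occurrences land 25·i days after May 9, 2069 for i = 0, 1, 2, …
August 8, 2069 is 91 days after the start; 91 ÷ 25 = 3 remainder 16; since the remainder is 16, round up to i = 4. First occurrence in the window: #5 on August 17, 2069 (4×25 = 100 days in).
October 5, 2070 is 514 days after the start; 514 ÷ 25 = 20 remainder 14. Last occurrence in the window: #21 on September 21, 2070.
Occurrences #5 through #21: 17 in total.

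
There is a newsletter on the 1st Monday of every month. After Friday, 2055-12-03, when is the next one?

2055-12-06

December 2055 starts on a Wednesday, so its 1st Monday is 2055-12-06 (5 days in).
2055-12-06 is after 2055-12-03, so that is the next one.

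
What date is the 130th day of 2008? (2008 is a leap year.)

January has 31 days (130 − 31 = 99 remain).
February has 29 days (99 − 29 = 70 remain).
March has 31 days (70 − 31 = 39 remain).
April has 30 days (39 − 30 = 9 remain).
9 into May → May 9.

2008-05-09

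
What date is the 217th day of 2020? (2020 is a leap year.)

Aug 4, 2020

Jan has 31 days (217 − 31 = 186 remain).
Feb has 29 days (186 − 29 = 157 remain).
Mar has 31 days (157 − 31 = 126 remain).
Apr has 30 days (126 − 30 = 96 remain).
May has 31 days (96 − 31 = 65 remain).
Jun has 30 days (65 − 30 = 35 remain).
Jul has 31 days (35 − 31 = 4 remain).
4 into Aug → Aug 4.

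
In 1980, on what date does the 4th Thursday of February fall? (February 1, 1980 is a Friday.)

February 1980 begins on a Friday, so the first Thursday is February 7 (6 days later).
The 4th Thursday is 3 weeks later: 7 + 21 = 28.

28 February 1980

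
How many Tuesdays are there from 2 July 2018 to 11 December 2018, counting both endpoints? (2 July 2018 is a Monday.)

2 July 2018 is a Monday; the first Tuesday on or after it is 3 July 2018 (1 day later).
From 3 July 2018 to 11 December 2018: 28 + 31 + 30 + 31 + 30 + 11 = 161 days (rest of July, August, September, October, November, December).
161 ÷ 7 = 23 full weeks with remainder 0, so 23 more Tuesdays after the first → 24.

24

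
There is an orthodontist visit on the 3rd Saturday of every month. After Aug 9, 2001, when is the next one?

Aug 2001 starts on a Wednesday; its first Saturday is the 4th, so the 3rd Saturday is the 18th — Aug 18, 2001.
Aug 18, 2001 is after Aug 9, 2001, so that is the next one.

Aug 18, 2001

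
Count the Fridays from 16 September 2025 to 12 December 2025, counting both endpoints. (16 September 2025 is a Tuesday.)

13

16 September 2025 is a Tuesday; the first Friday on or after it is 19 September 2025 (3 days later).
From 19 September 2025 to 12 December 2025: 11 + 31 + 30 + 12 = 84 days (rest of September, October, November, December).
84 ÷ 7 = 12 full weeks with remainder 0, so 12 more Fridays after the first → 13.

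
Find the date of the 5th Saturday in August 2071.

August 2071 begins on a Saturday, so the first Saturday is August 1.
The 5th Saturday is 4 weeks later: 1 + 28 = 29.

2071-08-29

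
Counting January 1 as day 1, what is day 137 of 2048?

May 16, 2048

Jan has 31 days (137 − 31 = 106 remain).
Feb has 29 days (106 − 29 = 77 remain).
Mar has 31 days (77 − 31 = 46 remain).
Apr has 30 days (46 − 30 = 16 remain).
16 into May → May 16.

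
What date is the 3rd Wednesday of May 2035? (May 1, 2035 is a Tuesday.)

16 May 2035

May 2035 begins on a Tuesday, so the first Wednesday is May 2 (1 day later).
The 3rd Wednesday is 2 weeks later: 2 + 14 = 16.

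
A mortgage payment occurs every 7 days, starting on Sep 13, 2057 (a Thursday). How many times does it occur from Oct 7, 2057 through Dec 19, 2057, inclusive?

Occurrences land 7·i days after Sep 13, 2057 for i = 0, 1, 2, …
Oct 7, 2057 is 24 days after the start; 24 ÷ 7 = 3 remainder 3; since the remainder is 3, round up to i = 4. First occurrence in the window: #5 on Oct 11, 2057 (4×7 = 28 days in).
Dec 19, 2057 is 97 days after the start; 97 ÷ 7 = 13 remainder 6. Last occurrence in the window: #14 on Dec 13, 2057.
Occurrences #5 through #14: 10 in total.

10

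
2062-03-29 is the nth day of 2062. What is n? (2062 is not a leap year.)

Days in months before March: 31 + 28 = 59.
Plus 29 days into March → day 88.

88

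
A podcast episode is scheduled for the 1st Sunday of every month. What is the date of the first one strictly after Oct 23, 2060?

Oct 2060 starts on a Friday, so its 1st Sunday is Oct 3, 2060 (2 days in).
That is not after Oct 23, 2060, so look at Nov 2060.
Nov 2060 starts on a Monday, so its 1st Sunday is Nov 7, 2060 (6 days in).

Nov 7, 2060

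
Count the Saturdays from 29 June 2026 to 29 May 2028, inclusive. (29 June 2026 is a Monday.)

100

29 June 2026 is a Monday; the first Saturday on or after it is 4 July 2026 (5 days later).
From 4 July 2026 to 29 May 2028: 180 + 365 + 150 = 695 days (rest of 2026, 2027, to 29 May 2028 in 2028).
695 ÷ 7 = 99 full weeks with remainder 2, so 99 more Saturdays after the first → 100.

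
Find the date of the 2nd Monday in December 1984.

10 December 1984

The first Monday of December 1984 is December 3.
The 2nd Monday is 1 weeks later: 3 + 7 = 10.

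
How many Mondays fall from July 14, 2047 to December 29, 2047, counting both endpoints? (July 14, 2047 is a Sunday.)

24

July 14, 2047 is a Sunday; the first Monday on or after it is July 15, 2047 (1 day later).
From July 15, 2047 to December 29, 2047: 16 + 31 + 30 + 31 + 30 + 29 = 167 days (rest of July, August, September, October, November, December).
167 ÷ 7 = 23 full weeks with remainder 6, so 23 more Mondays after the first → 24.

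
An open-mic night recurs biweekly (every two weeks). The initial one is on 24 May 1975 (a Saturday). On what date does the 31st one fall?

The 31st occurrence is 30 intervals after the first: 30 × 14 = 420 days after 24 May 1975.
May has 31 days — 7 days to the end of May leaves 413.
From end of May to end of 1975 is 214 days (199 left).
January has 31 days (168 left).
February has 29 days (139 left).
March has 31 days (108 left).
April has 30 days (78 left).
May has 31 days (47 left).
June has 30 days (17 left).
17 days into July → 17 July 1976.

17 July 1976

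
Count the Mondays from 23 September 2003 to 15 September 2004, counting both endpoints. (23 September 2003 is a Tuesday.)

51

23 September 2003 is a Tuesday; the first Monday on or after it is 29 September 2003 (6 days later).
From 29 September 2003 to 15 September 2004: 93 + 259 = 352 days (rest of 2003, to 15 September 2004 in 2004).
352 ÷ 7 = 50 full weeks with remainder 2, so 50 more Mondays after the first → 51.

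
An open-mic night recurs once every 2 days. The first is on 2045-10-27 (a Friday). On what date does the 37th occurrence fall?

2046-01-07

The 37th occurrence is 36 intervals after the first: 36 × 2 = 72 days after 2045-10-27.
October has 31 days — 4 days to the end of October leaves 68.
November has 30 days (38 left).
December has 31 days (7 left).
7 days into January → 2046-01-07.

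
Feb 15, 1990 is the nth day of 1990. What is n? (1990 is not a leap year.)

Days in months before Feb: 31 = 31.
Plus 15 days into Feb → day 46.

46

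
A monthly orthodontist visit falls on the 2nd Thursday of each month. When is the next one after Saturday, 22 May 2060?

10 June 2060

May 2060 starts on a Saturday; its first Thursday is the 6th, so the 2nd Thursday is the 13th — 13 May 2060.
That is not after 22 May 2060, so look at June 2060.
June 2060 starts on a Tuesday; its first Thursday is the 3rd, so the 2nd Thursday is the 10th — 10 June 2060.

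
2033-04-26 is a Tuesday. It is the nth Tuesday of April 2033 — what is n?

4th

Day 26 falls in week ⌈26/7⌉ of the month.
Days 1–7 hold the 1st Tuesday, 8–14 the 2nd, 15–21 the 3rd, 22–28 the 4th, 29–31 the 5th.
26 is in the range for the 4th.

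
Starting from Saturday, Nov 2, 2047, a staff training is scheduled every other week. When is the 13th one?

Apr 18, 2048

The 13th occurrence is 12 intervals after the first: 12 × 14 = 168 days after Nov 2, 2047.
Nov has 30 days — 28 days to the end of Nov leaves 140.
Dec has 31 days (109 left).
Jan has 31 days (78 left).
Feb has 29 days (49 left).
Mar has 31 days (18 left).
18 days into Apr → Apr 18, 2048.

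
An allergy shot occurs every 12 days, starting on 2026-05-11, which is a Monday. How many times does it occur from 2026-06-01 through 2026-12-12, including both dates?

Occurrences land 12·i days after 2026-05-11 for i = 0, 1, 2, …
2026-06-01 is 21 days after the start; 21 ÷ 12 = 1 remainder 9; since the remainder is 9, round up to i = 2. First occurrence in the window: #3 on 2026-06-04 (2×12 = 24 days in).
2026-12-12 is 215 days after the start; 215 ÷ 12 = 17 remainder 11. Last occurrence in the window: #18 on 2026-12-01.
Occurrences #3 through #18: 16 in total.

16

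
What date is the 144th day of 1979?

Jan has 31 days (144 − 31 = 113 remain).
Feb has 28 days (113 − 28 = 85 remain).
Mar has 31 days (85 − 31 = 54 remain).
Apr has 30 days (54 − 30 = 24 remain).
24 into May → May 24.

May 24, 1979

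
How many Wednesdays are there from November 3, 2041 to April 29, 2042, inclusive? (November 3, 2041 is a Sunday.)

25

November 3, 2041 is a Sunday; the first Wednesday on or after it is November 6, 2041 (3 days later).
From November 6, 2041 to April 29, 2042: 24 + 31 + 31 + 28 + 31 + 29 = 174 days (rest of November, December, January, February, March, April).
174 ÷ 7 = 24 full weeks with remainder 6, so 24 more Wednesdays after the first → 25.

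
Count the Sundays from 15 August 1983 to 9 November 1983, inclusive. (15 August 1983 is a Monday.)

15 August 1983 is a Monday; the first Sunday on or after it is 21 August 1983 (6 days later).
From 21 August 1983 to 9 November 1983: 10 + 30 + 31 + 9 = 80 days (rest of August, September, October, November).
80 ÷ 7 = 11 full weeks with remainder 3, so 11 more Sundays after the first → 12.

12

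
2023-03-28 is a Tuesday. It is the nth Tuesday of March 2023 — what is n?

Day 28 falls in week ⌈28/7⌉ of the month.
Days 1–7 hold the 1st Tuesday, 8–14 the 2nd, 15–21 the 3rd, 22–28 the 4th, 29–31 the 5th.
28 is in the range for the 4th.

4th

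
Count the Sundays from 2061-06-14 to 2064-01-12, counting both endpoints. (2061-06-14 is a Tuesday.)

2061-06-14 is a Tuesday; the first Sunday on or after it is 2061-06-19 (5 days later).
From 2061-06-19 to 2064-01-12: 195 + 365 + 365 + 12 = 937 days (rest of 2061, 2062, 2063, to 2064-01-12 in 2064).
937 ÷ 7 = 133 full weeks with remainder 6, so 133 more Sundays after the first → 134.

134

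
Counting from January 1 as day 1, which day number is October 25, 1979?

298

Days in months before October: 31 + 28 + 31 + 30 + 31 + 30 + 31 + 31 + 30 = 273.
Plus 25 days into October → day 298.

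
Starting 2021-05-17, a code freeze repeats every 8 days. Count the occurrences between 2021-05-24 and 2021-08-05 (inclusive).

Occurrences land 8·i days after 2021-05-17 for i = 0, 1, 2, …
2021-05-24 is 7 days after the start; 7 ÷ 8 = 0 remainder 7; since the remainder is 7, round up to i = 1. First occurrence in the window: #2 on 2021-05-25 (1×8 = 8 days in).
2021-08-05 is 80 days after the start; 80 ÷ 8 = 10 remainder 0. Last occurrence in the window: #11 on 2021-08-05.
Occurrences #2 through #11: 10 in total.

10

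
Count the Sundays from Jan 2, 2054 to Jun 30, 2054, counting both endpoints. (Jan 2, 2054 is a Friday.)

Jan 2, 2054 is a Friday; the first Sunday on or after it is Jan 4, 2054 (2 days later).
From Jan 4, 2054 to Jun 30, 2054: 27 + 28 + 31 + 30 + 31 + 30 = 177 days (rest of Jan, Feb, Mar, Apr, May, Jun).
177 ÷ 7 = 25 full weeks with remainder 2, so 25 more Sundays after the first → 26.

26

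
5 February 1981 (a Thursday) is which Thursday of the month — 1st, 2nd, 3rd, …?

1st

Day 5 falls in week ⌈5/7⌉ of the month.
Days 1–7 hold the 1st Thursday, 8–14 the 2nd, 15–21 the 3rd, 22–28 the 4th, 29–31 the 5th.
5 is in the range for the 1st.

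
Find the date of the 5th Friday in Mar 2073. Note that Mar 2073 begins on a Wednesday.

Mar 2073 begins on a Wednesday, so the first Friday is Mar 3 (2 days later).
The 5th Friday is 4 weeks later: 3 + 28 = 31.

Mar 31, 2073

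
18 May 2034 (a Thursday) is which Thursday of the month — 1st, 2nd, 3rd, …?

Day 18 falls in week ⌈18/7⌉ of the month.
Days 1–7 hold the 1st Thursday, 8–14 the 2nd, 15–21 the 3rd, 22–28 the 4th, 29–31 the 5th.
18 is in the range for the 3rd.

3rd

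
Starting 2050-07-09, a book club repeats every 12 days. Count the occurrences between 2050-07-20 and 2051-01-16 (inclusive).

Occurrences land 12·i days after 2050-07-09 for i = 0, 1, 2, …
2050-07-20 is 11 days after the start; 11 ÷ 12 = 0 remainder 11; since the remainder is 11, round up to i = 1. First occurrence in the window: #2 on 2050-07-21 (1×12 = 12 days in).
2051-01-16 is 191 days after the start; 191 ÷ 12 = 15 remainder 11. Last occurrence in the window: #16 on 2051-01-05.
Occurrences #2 through #16: 15 in total.

15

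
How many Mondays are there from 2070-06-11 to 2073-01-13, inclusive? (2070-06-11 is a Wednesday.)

135

2070-06-11 is a Wednesday; the first Monday on or after it is 2070-06-16 (5 days later).
From 2070-06-16 to 2073-01-13: 198 + 365 + 366 + 13 = 942 days (rest of 2070, 2071, 2072, to 2073-01-13 in 2073).
942 ÷ 7 = 134 full weeks with remainder 4, so 134 more Mondays after the first → 135.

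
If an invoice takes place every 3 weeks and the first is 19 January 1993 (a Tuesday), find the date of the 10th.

27 July 1993

The 10th occurrence is 9 intervals after the first: 9 × 21 = 189 days after 19 January 1993.
January has 31 days — 12 days to the end of January leaves 177.
February has 28 days (149 left).
March has 31 days (118 left).
April has 30 days (88 left).
May has 31 days (57 left).
June has 30 days (27 left).
27 days into July → 27 July 1993.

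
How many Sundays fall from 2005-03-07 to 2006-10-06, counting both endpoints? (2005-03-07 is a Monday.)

82

2005-03-07 is a Monday; the first Sunday on or after it is 2005-03-13 (6 days later).
From 2005-03-13 to 2006-10-06: 293 + 279 = 572 days (rest of 2005, to 2006-10-06 in 2006).
572 ÷ 7 = 81 full weeks with remainder 5, so 81 more Sundays after the first → 82.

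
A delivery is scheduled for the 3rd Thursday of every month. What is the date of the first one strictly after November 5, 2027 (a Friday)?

November 2027 starts on a Monday; its first Thursday is the 4th, so the 3rd Thursday is the 18th — November 18, 2027.
November 18, 2027 is after November 5, 2027, so that is the next one.

November 18, 2027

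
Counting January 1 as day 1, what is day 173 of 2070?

Jan has 31 days (173 − 31 = 142 remain).
Feb has 28 days (142 − 28 = 114 remain).
Mar has 31 days (114 − 31 = 83 remain).
Apr has 30 days (83 − 30 = 53 remain).
May has 31 days (53 − 31 = 22 remain).
22 into Jun → Jun 22.

Jun 22, 2070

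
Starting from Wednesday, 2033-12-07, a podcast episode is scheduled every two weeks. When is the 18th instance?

The 18th occurrence is 17 intervals after the first: 17 × 14 = 238 days after 2033-12-07.
December has 31 days — 24 days to the end of December leaves 214.
January has 31 days (183 left).
February has 28 days (155 left).
March has 31 days (124 left).
April has 30 days (94 left).
May has 31 days (63 left).
June has 30 days (33 left).
July has 31 days (2 left).
2 days into August → 2034-08-02.

2034-08-02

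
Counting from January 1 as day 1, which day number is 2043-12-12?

Days in months before December: 31 + 28 + 31 + 30 + 31 + 30 + 31 + 31 + 30 + 31 + 30 = 334.
Plus 12 days into December → day 346.

346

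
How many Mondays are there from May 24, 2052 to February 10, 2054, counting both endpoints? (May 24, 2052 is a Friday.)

90

May 24, 2052 is a Friday; the first Monday on or after it is May 27, 2052 (3 days later).
From May 27, 2052 to February 10, 2054: 218 + 365 + 41 = 624 days (rest of 2052, 2053, to February 10, 2054 in 2054).
624 ÷ 7 = 89 full weeks with remainder 1, so 89 more Mondays after the first → 90.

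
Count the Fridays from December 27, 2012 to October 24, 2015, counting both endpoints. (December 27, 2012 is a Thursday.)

December 27, 2012 is a Thursday; the first Friday on or after it is December 28, 2012 (1 day later).
From December 28, 2012 to October 24, 2015: 3 + 365 + 365 + 297 = 1030 days (rest of 2012, 2013, 2014, to October 24, 2015 in 2015).
1030 ÷ 7 = 147 full weeks with remainder 1, so 147 more Fridays after the first → 148.

148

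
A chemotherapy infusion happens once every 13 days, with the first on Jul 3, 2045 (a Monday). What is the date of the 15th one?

The 15th occurrence is 14 intervals after the first: 14 × 13 = 182 days after Jul 3, 2045.
Jul has 31 days — 28 days to the end of Jul leaves 154.
Aug has 31 days (123 left).
Sep has 30 days (93 left).
Oct has 31 days (62 left).
Nov has 30 days (32 left).
Dec has 31 days (1 left).
1 day into Jan → Jan 1, 2046.

Jan 1, 2046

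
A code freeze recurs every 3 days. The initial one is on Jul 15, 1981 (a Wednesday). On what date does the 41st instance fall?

Nov 12, 1981

The 41st occurrence is 40 intervals after the first: 40 × 3 = 120 days after Jul 15, 1981.
Jul has 31 days — 16 days to the end of Jul leaves 104.
Aug has 31 days (73 left).
Sep has 30 days (43 left).
Oct has 31 days (12 left).
12 days into Nov → Nov 12, 1981.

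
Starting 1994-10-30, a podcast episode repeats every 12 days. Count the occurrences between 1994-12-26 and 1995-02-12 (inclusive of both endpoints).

4

Occurrences land 12·i days after 1994-10-30 for i = 0, 1, 2, …
1994-12-26 is 57 days after the start; 57 ÷ 12 = 4 remainder 9; since the remainder is 9, round up to i = 5. First occurrence in the window: #6 on 1994-12-29 (5×12 = 60 days in).
1995-02-12 is 105 days after the start; 105 ÷ 12 = 8 remainder 9. Last occurrence in the window: #9 on 1995-02-03.
Occurrences #6 through #9: 4 in total.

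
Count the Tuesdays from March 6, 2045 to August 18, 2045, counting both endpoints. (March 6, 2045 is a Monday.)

March 6, 2045 is a Monday; the first Tuesday on or after it is March 7, 2045 (1 day later).
From March 7, 2045 to August 18, 2045: 24 + 30 + 31 + 30 + 31 + 18 = 164 days (rest of March, April, May, June, July, August).
164 ÷ 7 = 23 full weeks with remainder 3, so 23 more Tuesdays after the first → 24.

24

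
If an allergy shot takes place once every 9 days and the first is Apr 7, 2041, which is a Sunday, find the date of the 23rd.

The 23rd occurrence is 22 intervals after the first: 22 × 9 = 198 days after Apr 7, 2041.
Apr has 30 days — 23 days to the end of Apr leaves 175.
May has 31 days (144 left).
Jun has 30 days (114 left).
Jul has 31 days (83 left).
Aug has 31 days (52 left).
Sep has 30 days (22 left).
22 days into Oct → Oct 22, 2041.

Oct 22, 2041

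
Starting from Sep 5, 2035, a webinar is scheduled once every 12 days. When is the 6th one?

The 6th occurrence is 5 intervals after the first: 5 × 12 = 60 days after Sep 5, 2035.
Sep has 30 days — 25 days to the end of Sep leaves 35.
Oct has 31 days (4 left).
4 days into Nov → Nov 4, 2035.

Nov 4, 2035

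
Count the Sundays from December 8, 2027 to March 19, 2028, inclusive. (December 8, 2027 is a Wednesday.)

15

December 8, 2027 is a Wednesday; the first Sunday on or after it is December 12, 2027 (4 days later).
From December 12, 2027 to March 19, 2028: 19 + 31 + 29 + 19 = 98 days (rest of December, January, February, March).
98 ÷ 7 = 14 full weeks with remainder 0, so 14 more Sundays after the first → 15.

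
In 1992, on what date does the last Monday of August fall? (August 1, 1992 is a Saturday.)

1992-08-31

August 1992 begins on a Saturday, so the first Monday is August 3 (2 days later).
August 1992 has 31 days. Adding weeks: 3, 10, 17, 24, 31 — the last one ≤ 31 is the 31st.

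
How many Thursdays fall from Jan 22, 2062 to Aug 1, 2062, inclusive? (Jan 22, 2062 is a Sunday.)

Jan 22, 2062 is a Sunday; the first Thursday on or after it is Jan 26, 2062 (4 days later).
From Jan 26, 2062 to Aug 1, 2062: 5 + 28 + 31 + 30 + 31 + 30 + 31 + 1 = 187 days (rest of Jan, Feb, Mar, Apr, May, Jun, Jul, Aug).
187 ÷ 7 = 26 full weeks with remainder 5, so 26 more Thursdays after the first → 27.

27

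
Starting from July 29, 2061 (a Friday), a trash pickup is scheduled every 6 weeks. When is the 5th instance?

January 13, 2062

The 5th occurrence is 4 intervals after the first: 4 × 42 = 168 days after July 29, 2061.
July has 31 days — 2 days to the end of July leaves 166.
August has 31 days (135 left).
September has 30 days (105 left).
October has 31 days (74 left).
November has 30 days (44 left).
December has 31 days (13 left).
13 days into January → January 13, 2062.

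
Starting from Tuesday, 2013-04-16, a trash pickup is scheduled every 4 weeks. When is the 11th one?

2014-01-21

The 11th occurrence is 10 intervals after the first: 10 × 28 = 280 days after 2013-04-16.
April has 30 days — 14 days to the end of April leaves 266.
May has 31 days (235 left).
June has 30 days (205 left).
July has 31 days (174 left).
August has 31 days (143 left).
September has 30 days (113 left).
October has 31 days (82 left).
November has 30 days (52 left).
December has 31 days (21 left).
21 days into January → 2014-01-21.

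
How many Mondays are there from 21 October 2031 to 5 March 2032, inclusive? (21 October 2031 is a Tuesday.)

21 October 2031 is a Tuesday; the first Monday on or after it is 27 October 2031 (6 days later).
From 27 October 2031 to 5 March 2032: 4 + 30 + 31 + 31 + 29 + 5 = 130 days (rest of October, November, December, January, February, March).
130 ÷ 7 = 18 full weeks with remainder 4, so 18 more Mondays after the first → 19.

19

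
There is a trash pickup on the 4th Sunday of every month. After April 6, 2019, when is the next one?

April 2019 starts on a Monday; its first Sunday is the 7th, so the 4th Sunday is the 28th — April 28, 2019.
April 28, 2019 is after April 6, 2019, so that is the next one.

April 28, 2019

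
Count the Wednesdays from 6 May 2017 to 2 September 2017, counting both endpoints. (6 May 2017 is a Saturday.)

6 May 2017 is a Saturday; the first Wednesday on or after it is 10 May 2017 (4 days later).
From 10 May 2017 to 2 September 2017: 21 + 30 + 31 + 31 + 2 = 115 days (rest of May, June, July, August, September).
115 ÷ 7 = 16 full weeks with remainder 3, so 16 more Wednesdays after the first → 17.

17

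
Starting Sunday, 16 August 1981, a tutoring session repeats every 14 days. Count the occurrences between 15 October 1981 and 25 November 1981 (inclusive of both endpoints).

Occurrences land 14·i days after 16 August 1981 for i = 0, 1, 2, …
15 October 1981 is 60 days after the start; 60 ÷ 14 = 4 remainder 4; since the remainder is 4, round up to i = 5. First occurrence in the window: #6 on 25 October 1981 (5×14 = 70 days in).
25 November 1981 is 101 days after the start; 101 ÷ 14 = 7 remainder 3. Last occurrence in the window: #8 on 22 November 1981.
Occurrences #6 through #8: 3 in total.

3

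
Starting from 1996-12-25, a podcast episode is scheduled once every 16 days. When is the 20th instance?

1997-10-25

The 20th occurrence is 19 intervals after the first: 19 × 16 = 304 days after 1996-12-25.
December has 31 days — 6 days to the end of December leaves 298.
January has 31 days (267 left).
February has 28 days (239 left).
March has 31 days (208 left).
April has 30 days (178 left).
May has 31 days (147 left).
June has 30 days (117 left).
July has 31 days (86 left).
August has 31 days (55 left).
September has 30 days (25 left).
25 days into October → 1997-10-25.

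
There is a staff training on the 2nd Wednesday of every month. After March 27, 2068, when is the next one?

April 11, 2068

March 2068 starts on a Thursday; its first Wednesday is the 7th, so the 2nd Wednesday is the 14th — March 14, 2068.
That is not after March 27, 2068, so look at April 2068.
April 2068 starts on a Sunday; its first Wednesday is the 4th, so the 2nd Wednesday is the 11th — April 11, 2068.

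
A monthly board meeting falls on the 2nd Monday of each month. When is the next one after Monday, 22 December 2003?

12 January 2004

December 2003 starts on a Monday; its first Monday is the 1st, so the 2nd Monday is the 8th — 8 December 2003.
That is not after 22 December 2003, so look at January 2004.
January 2004 starts on a Thursday; its first Monday is the 5th, so the 2nd Monday is the 12th — 12 January 2004.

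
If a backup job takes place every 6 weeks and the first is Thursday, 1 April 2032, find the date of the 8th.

The 8th occurrence is 7 intervals after the first: 7 × 42 = 294 days after 1 April 2032.
April has 30 days — 29 days to the end of April leaves 265.
May has 31 days (234 left).
June has 30 days (204 left).
July has 31 days (173 left).
August has 31 days (142 left).
September has 30 days (112 left).
October has 31 days (81 left).
November has 30 days (51 left).
December has 31 days (20 left).
20 days into January → 20 January 2033.

20 January 2033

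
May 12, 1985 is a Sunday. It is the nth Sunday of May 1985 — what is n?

Day 12 falls in week ⌈12/7⌉ of the month.
Days 1–7 hold the 1st Sunday, 8–14 the 2nd, 15–21 the 3rd, 22–28 the 4th, 29–31 the 5th.
12 is in the range for the 2nd.

2nd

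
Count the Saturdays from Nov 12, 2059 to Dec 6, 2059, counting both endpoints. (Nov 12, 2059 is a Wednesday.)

4

Nov 12, 2059 is a Wednesday; the first Saturday on or after it is Nov 15, 2059 (3 days later).
From Nov 15, 2059 to Dec 6, 2059: 15 + 6 = 21 days (rest of Nov, Dec).
21 ÷ 7 = 3 full weeks with remainder 0, so 3 more Saturdays after the first → 4.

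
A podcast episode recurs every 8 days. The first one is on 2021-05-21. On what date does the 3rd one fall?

The 3rd occurrence is 2 intervals after the first: 2 × 8 = 16 days after 2021-05-21.
May has 31 days — 10 days to the end of May leaves 6.
6 days into June → 2021-06-06.

2021-06-06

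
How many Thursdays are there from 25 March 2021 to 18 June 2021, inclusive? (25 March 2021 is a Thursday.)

25 March 2021 is a Thursday; the first Thursday on or after it is 25 March 2021.
From 25 March 2021 to 18 June 2021: 6 + 30 + 31 + 18 = 85 days (rest of March, April, May, June).
85 ÷ 7 = 12 full weeks with remainder 1, so 12 more Thursdays after the first → 13.

13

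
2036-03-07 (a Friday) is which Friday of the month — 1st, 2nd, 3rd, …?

Day 7 falls in week ⌈7/7⌉ of the month.
Days 1–7 hold the 1st Friday, 8–14 the 2nd, 15–21 the 3rd, 22–28 the 4th, 29–31 the 5th.
7 is in the range for the 1st.

1st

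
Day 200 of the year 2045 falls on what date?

Jul 19, 2045

Jan has 31 days (200 − 31 = 169 remain).
Feb has 28 days (169 − 28 = 141 remain).
Mar has 31 days (141 − 31 = 110 remain).
Apr has 30 days (110 − 30 = 80 remain).
May has 31 days (80 − 31 = 49 remain).
Jun has 30 days (49 − 30 = 19 remain).
19 into Jul → Jul 19.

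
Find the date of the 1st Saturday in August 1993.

August 1993 begins on a Sunday, so the first Saturday is August 7 (6 days later).

7 August 1993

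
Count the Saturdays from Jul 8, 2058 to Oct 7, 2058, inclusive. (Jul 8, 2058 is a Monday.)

Jul 8, 2058 is a Monday; the first Saturday on or after it is Jul 13, 2058 (5 days later).
From Jul 13, 2058 to Oct 7, 2058: 18 + 31 + 30 + 7 = 86 days (rest of Jul, Aug, Sep, Oct).
86 ÷ 7 = 12 full weeks with remainder 2, so 12 more Saturdays after the first → 13.

13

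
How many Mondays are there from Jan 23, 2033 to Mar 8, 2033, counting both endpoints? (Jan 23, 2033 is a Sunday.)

Jan 23, 2033 is a Sunday; the first Monday on or after it is Jan 24, 2033 (1 day later).
From Jan 24, 2033 to Mar 8, 2033: 7 + 28 + 8 = 43 days (rest of Jan, Feb, Mar).
43 ÷ 7 = 6 full weeks with remainder 1, so 6 more Mondays after the first → 7.

7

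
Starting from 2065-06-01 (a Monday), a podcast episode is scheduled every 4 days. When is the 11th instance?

The 11th occurrence is 10 intervals after the first: 10 × 4 = 40 days after 2065-06-01.
June has 30 days — 29 days to the end of June leaves 11.
11 days into July → 2065-07-11.

2065-07-11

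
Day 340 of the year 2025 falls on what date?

Dec 6, 2025

Jan has 31 days (340 − 31 = 309 remain).
Feb has 28 days (309 − 28 = 281 remain).
Mar has 31 days (281 − 31 = 250 remain).
Apr has 30 days (250 − 30 = 220 remain).
May has 31 days (220 − 31 = 189 remain).
Jun has 30 days (189 − 30 = 159 remain).
Jul has 31 days (159 − 31 = 128 remain).
Aug has 31 days (128 − 31 = 97 remain).
Sep has 30 days (97 − 30 = 67 remain).
Oct has 31 days (67 − 31 = 36 remain).
Nov has 30 days (36 − 30 = 6 remain).
6 into Dec → Dec 6.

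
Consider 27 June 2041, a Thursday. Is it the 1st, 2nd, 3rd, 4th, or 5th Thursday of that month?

4th

Day 27 falls in week ⌈27/7⌉ of the month.
Days 1–7 hold the 1st Thursday, 8–14 the 2nd, 15–21 the 3rd, 22–28 the 4th, 29–31 the 5th.
27 is in the range for the 4th.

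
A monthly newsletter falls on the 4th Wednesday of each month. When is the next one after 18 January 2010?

January 2010 starts on a Friday; its first Wednesday is the 6th, so the 4th Wednesday is the 27th — 27 January 2010.
27 January 2010 is after 18 January 2010, so that is the next one.

27 January 2010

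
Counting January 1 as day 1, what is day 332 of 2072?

2072-11-27

January has 31 days (332 − 31 = 301 remain).
February has 29 days (301 − 29 = 272 remain).
March has 31 days (272 − 31 = 241 remain).
April has 30 days (241 − 30 = 211 remain).
May has 31 days (211 − 31 = 180 remain).
June has 30 days (180 − 30 = 150 remain).
July has 31 days (150 − 31 = 119 remain).
August has 31 days (119 − 31 = 88 remain).
September has 30 days (88 − 30 = 58 remain).
October has 31 days (58 − 31 = 27 remain).
27 into November → November 27.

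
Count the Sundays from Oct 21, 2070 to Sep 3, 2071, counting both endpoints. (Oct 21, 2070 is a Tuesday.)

45

Oct 21, 2070 is a Tuesday; the first Sunday on or after it is Oct 26, 2070 (5 days later).
From Oct 26, 2070 to Sep 3, 2071: 66 + 246 = 312 days (rest of 2070, to Sep 3, 2071 in 2071).
312 ÷ 7 = 44 full weeks with remainder 4, so 44 more Sundays after the first → 45.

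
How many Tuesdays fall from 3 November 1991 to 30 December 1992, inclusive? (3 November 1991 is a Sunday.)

3 November 1991 is a Sunday; the first Tuesday on or after it is 5 November 1991 (2 days later).
From 5 November 1991 to 30 December 1992: 56 + 365 = 421 days (rest of 1991, to 30 December 1992 in 1992).
421 ÷ 7 = 60 full weeks with remainder 1, so 60 more Tuesdays after the first → 61.

61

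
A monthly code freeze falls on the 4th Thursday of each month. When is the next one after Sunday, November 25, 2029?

November 2029 starts on a Thursday; its first Thursday is the 1st, so the 4th Thursday is the 22nd — November 22, 2029.
That is not after November 25, 2029, so look at December 2029.
December 2029 starts on a Saturday; its first Thursday is the 6th, so the 4th Thursday is the 27th — December 27, 2029.

December 27, 2029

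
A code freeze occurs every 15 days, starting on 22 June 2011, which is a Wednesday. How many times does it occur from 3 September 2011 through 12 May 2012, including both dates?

Occurrences land 15·i days after 22 June 2011 for i = 0, 1, 2, …
3 September 2011 is 73 days after the start; 73 ÷ 15 = 4 remainder 13; since the remainder is 13, round up to i = 5. First occurrence in the window: #6 on 5 September 2011 (5×15 = 75 days in).
12 May 2012 is 325 days after the start; 325 ÷ 15 = 21 remainder 10. Last occurrence in the window: #22 on 2 May 2012.
Occurrences #6 through #22: 17 in total.

17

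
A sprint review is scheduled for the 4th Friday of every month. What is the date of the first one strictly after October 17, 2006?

October 2006 starts on a Sunday; its first Friday is the 6th, so the 4th Friday is the 27th — October 27, 2006.
October 27, 2006 is after October 17, 2006, so that is the next one.

October 27, 2006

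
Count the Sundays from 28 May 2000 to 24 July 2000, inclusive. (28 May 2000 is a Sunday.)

28 May 2000 is a Sunday; the first Sunday on or after it is 28 May 2000.
From 28 May 2000 to 24 July 2000: 3 + 30 + 24 = 57 days (rest of May, June, July).
57 ÷ 7 = 8 full weeks with remainder 1, so 8 more Sundays after the first → 9.

9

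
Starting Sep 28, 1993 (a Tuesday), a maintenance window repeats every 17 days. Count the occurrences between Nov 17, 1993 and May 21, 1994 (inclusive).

Occurrences land 17·i days after Sep 28, 1993 for i = 0, 1, 2, …
Nov 17, 1993 is 50 days after the start; 50 ÷ 17 = 2 remainder 16; since the remainder is 16, round up to i = 3. First occurrence in the window: #4 on Nov 18, 1993 (3×17 = 51 days in).
May 21, 1994 is 235 days after the start; 235 ÷ 17 = 13 remainder 14. Last occurrence in the window: #14 on May 7, 1994.
Occurrences #4 through #14: 11 in total.

11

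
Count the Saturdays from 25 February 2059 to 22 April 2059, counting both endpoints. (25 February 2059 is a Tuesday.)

25 February 2059 is a Tuesday; the first Saturday on or after it is 1 March 2059 (4 days later).
From 1 March 2059 to 22 April 2059: 30 + 22 = 52 days (rest of March, April).
52 ÷ 7 = 7 full weeks with remainder 3, so 7 more Saturdays after the first → 8.

8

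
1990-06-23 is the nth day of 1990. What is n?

Days in months before June: 31 + 28 + 31 + 30 + 31 = 151.
Plus 23 days into June → day 174.

174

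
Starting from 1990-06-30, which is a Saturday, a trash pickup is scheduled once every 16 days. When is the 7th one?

The 7th occurrence is 6 intervals after the first: 6 × 16 = 96 days after 1990-06-30.
June has 30 days — 0 days to the end of June leaves 96.
July has 31 days (65 left).
August has 31 days (34 left).
September has 30 days (4 left).
4 days into October → 1990-10-04.

1990-10-04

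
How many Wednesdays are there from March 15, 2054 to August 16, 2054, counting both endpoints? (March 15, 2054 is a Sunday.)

22

March 15, 2054 is a Sunday; the first Wednesday on or after it is March 18, 2054 (3 days later).
From March 18, 2054 to August 16, 2054: 13 + 30 + 31 + 30 + 31 + 16 = 151 days (rest of March, April, May, June, July, August).
151 ÷ 7 = 21 full weeks with remainder 4, so 21 more Wednesdays after the first → 22.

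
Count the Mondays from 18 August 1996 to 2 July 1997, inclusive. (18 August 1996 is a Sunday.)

18 August 1996 is a Sunday; the first Monday on or after it is 19 August 1996 (1 day later).
From 19 August 1996 to 2 July 1997: 134 + 183 = 317 days (rest of 1996, to 2 July 1997 in 1997).
317 ÷ 7 = 45 full weeks with remainder 2, so 45 more Mondays after the first → 46.

46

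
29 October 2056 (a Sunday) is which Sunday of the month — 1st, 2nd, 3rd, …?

Day 29 falls in week ⌈29/7⌉ of the month.
Days 1–7 hold the 1st Sunday, 8–14 the 2nd, 15–21 the 3rd, 22–28 the 4th, 29–31 the 5th.
29 is in the range for the 5th.

5th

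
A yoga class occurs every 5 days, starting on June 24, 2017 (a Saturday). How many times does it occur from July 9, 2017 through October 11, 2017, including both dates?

Occurrences land 5·i days after June 24, 2017 for i = 0, 1, 2, …
July 9, 2017 is 15 days after the start; 15 ÷ 5 = 3 remainder 0. First occurrence in the window: #4 on July 9, 2017 (3×5 = 15 days in).
October 11, 2017 is 109 days after the start; 109 ÷ 5 = 21 remainder 4. Last occurrence in the window: #22 on October 7, 2017.
Occurrences #4 through #22: 19 in total.

19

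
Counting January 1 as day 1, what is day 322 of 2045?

January has 31 days (322 − 31 = 291 remain).
February has 28 days (291 − 28 = 263 remain).
March has 31 days (263 − 31 = 232 remain).
April has 30 days (232 − 30 = 202 remain).
May has 31 days (202 − 31 = 171 remain).
June has 30 days (171 − 30 = 141 remain).
July has 31 days (141 − 31 = 110 remain).
August has 31 days (110 − 31 = 79 remain).
September has 30 days (79 − 30 = 49 remain).
October has 31 days (49 − 31 = 18 remain).
18 into November → November 18.

2045-11-18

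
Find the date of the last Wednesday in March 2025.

2025-03-26

March 2025 begins on a Saturday, so the first Wednesday is March 5 (4 days later).
March 2025 has 31 days. Adding weeks: 5, 12, 19, 26 — the last one ≤ 31 is the 26th.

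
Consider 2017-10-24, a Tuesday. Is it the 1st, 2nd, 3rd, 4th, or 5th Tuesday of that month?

4th

Day 24 falls in week ⌈24/7⌉ of the month.
Days 1–7 hold the 1st Tuesday, 8–14 the 2nd, 15–21 the 3rd, 22–28 the 4th, 29–31 the 5th.
24 is in the range for the 4th.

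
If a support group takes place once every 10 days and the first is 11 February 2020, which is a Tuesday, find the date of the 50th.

15 June 2021

The 50th occurrence is 49 intervals after the first: 49 × 10 = 490 days after 11 February 2020.
February has 29 days — 18 days to the end of February leaves 472.
From end of February to end of 2020 is 306 days (166 left).
January has 31 days (135 left).
February has 28 days (107 left).
March has 31 days (76 left).
April has 30 days (46 left).
May has 31 days (15 left).
15 days into June → 15 June 2021.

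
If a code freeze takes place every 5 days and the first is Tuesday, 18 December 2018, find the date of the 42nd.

The 42nd occurrence is 41 intervals after the first: 41 × 5 = 205 days after 18 December 2018.
December has 31 days — 13 days to the end of December leaves 192.
January has 31 days (161 left).
February has 28 days (133 left).
March has 31 days (102 left).
April has 30 days (72 left).
May has 31 days (41 left).
June has 30 days (11 left).
11 days into July → 11 July 2019.

11 July 2019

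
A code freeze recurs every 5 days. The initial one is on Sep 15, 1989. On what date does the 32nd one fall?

Feb 17, 1990

The 32nd occurrence is 31 intervals after the first: 31 × 5 = 155 days after Sep 15, 1989.
Sep has 30 days — 15 days to the end of Sep leaves 140.
Oct has 31 days (109 left).
Nov has 30 days (79 left).
Dec has 31 days (48 left).
Jan has 31 days (17 left).
17 days into Feb → Feb 17, 1990.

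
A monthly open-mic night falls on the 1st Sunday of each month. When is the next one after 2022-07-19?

2022-08-07

July 2022 starts on a Friday, so its 1st Sunday is 2022-07-03 (2 days in).
That is not after 2022-07-19, so look at August 2022.
August 2022 starts on a Monday, so its 1st Sunday is 2022-08-07 (6 days in).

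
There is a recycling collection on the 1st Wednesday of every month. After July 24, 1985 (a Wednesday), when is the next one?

August 7, 1985

July 1985 starts on a Monday, so its 1st Wednesday is July 3, 1985 (2 days in).
That is not after July 24, 1985, so look at August 1985.
August 1985 starts on a Thursday, so its 1st Wednesday is August 7, 1985 (6 days in).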